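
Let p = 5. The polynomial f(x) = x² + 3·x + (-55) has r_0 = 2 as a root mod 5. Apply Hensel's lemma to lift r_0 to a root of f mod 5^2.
r_1 = 12 (mod 25)

Hensel: r_{i+1} = r_i − f(r_i)·(f′(r_i))^{-1} mod 5^{i+2}, f′(x) = 2x + 3. Iterate:
  r_0 = 2 (mod 5)
  r_1 = 12 (mod 25)
Final: r = 12 satisfies f(r) ≡ 0 mod 5^2.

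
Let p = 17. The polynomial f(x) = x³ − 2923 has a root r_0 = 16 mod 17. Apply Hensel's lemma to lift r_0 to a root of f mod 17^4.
r_3 = 1648 (mod 83521)

Hensel: r_{i+1} = r_i − f(r_i)/f′(r_i) mod 17^{i+2}, where f′(x) = 3x². Iterate:
  r_0 = 16 (mod 17)
  r_1 = 203 (mod 289)
  r_2 = 1648 (mod 4913)
  r_3 = 1648 (mod 83521)
Final: r = 1648 with f(r) ≡ 0 mod 17^4.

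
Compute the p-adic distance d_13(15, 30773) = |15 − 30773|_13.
d_13(15, 30773) = 1/2197

Step 1 — x − y = 15 − 30773 = -30758. Step 2 — v_13(-30758) = 3 (factor: -30758 = −(13^3 · 14); the sign does not affect v_p). Step 3 — |x − y|_13 = 13^{-3} = 1/2197.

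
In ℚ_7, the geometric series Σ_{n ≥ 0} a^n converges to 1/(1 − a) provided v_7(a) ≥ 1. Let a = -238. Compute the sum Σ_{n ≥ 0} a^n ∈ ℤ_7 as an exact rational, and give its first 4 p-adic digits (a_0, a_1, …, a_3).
Σ a^n = 1/(1 − a) = 1/239;  first 4 digits = (1, 1, 3, 4)

v_7(a) = 1 ≥ 1, so the series converges in ℤ_7 to 1/(1 − a) = 1/(1 − (-238)) = 1/239. Expand this rational in ℤ_7: compute digits iteratively via d_i = x_i mod 7, x_{i+1} = (x_i − d_i)/7. The first 4 digits are (1, 1, 3, 4).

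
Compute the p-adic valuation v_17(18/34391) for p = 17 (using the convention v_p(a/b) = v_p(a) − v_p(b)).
v_17(18/34391) = -3

Factor powers of 17 from the numerator and denominator of the reduced fraction: 18 = 17^0 · 18 and 34391 = 17^3 · 7. Apply v_p(a/b) = v_p(a) − v_p(b): v_17(18/34391) = 0 − 3 = -3.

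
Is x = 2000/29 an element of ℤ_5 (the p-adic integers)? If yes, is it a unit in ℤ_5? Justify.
x ∈ ℤ_5 but not a unit; v_5(x) = 3 > 0

ℤ_5 = {x ∈ ℚ_5 : v_5(x) ≥ 0} and ℤ_5^× = {x ∈ ℤ_5 : v_5(x) = 0}. Here v_5(2000/29) = v_5(num) − v_5(den) = 3; compare against these criteria.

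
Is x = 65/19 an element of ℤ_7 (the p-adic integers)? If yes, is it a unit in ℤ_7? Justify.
x ∈ ℤ_7^× (unit); v_7(x) = 0

ℤ_7 = {x ∈ ℚ_7 : v_7(x) ≥ 0} and ℤ_7^× = {x ∈ ℤ_7 : v_7(x) = 0}. Here v_7(65/19) = v_7(num) − v_7(den) = 0; compare against these criteria.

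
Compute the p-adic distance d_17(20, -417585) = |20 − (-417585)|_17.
d_17(20, -417585) = 1/83521

Step 1 — x − y = 20 − (-417585) = 417605. Step 2 — v_17(417605) = 4 (factor: 417605 = (17^4 · 5); the sign does not affect v_p). Step 3 — |x − y|_17 = 17^{-4} = 1/83521.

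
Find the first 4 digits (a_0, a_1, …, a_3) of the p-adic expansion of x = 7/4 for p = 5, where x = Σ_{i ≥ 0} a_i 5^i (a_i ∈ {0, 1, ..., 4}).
(a_0, …, a_3) = (3, 1, 1, 1)

v_5(7/4) = 0 (numerator and denominator both coprime to 5), so x ∈ ℤ_5^×. Compute digits iteratively via a_i = x_i mod 5, x_{i+1} = (x_i − a_i)/5, with x_0 = x:
  x_0 = 7/4;  a_0 = 3;  x_1 = (x_0 − 3)/5 = -1/4
  x_1 = -1/4;  a_1 = 1;  x_2 = (x_1 − 1)/5 = -1/4
  x_2 = -1/4;  a_2 = 1;  x_3 = (x_2 − 1)/5 = -1/4
  x_3 = -1/4;  a_3 = 1;  x_4 = (x_3 − 1)/5 = -1/4
Digits: (3, 1, 1, 1).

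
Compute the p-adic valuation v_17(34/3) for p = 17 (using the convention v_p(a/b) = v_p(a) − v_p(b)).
v_17(34/3) = 1

Factor powers of 17 from the numerator and denominator of the reduced fraction: 34 = 17^1 · 2 and 3 = 17^0 · 3. Apply v_p(a/b) = v_p(a) − v_p(b): v_17(34/3) = 1 − 0 = 1.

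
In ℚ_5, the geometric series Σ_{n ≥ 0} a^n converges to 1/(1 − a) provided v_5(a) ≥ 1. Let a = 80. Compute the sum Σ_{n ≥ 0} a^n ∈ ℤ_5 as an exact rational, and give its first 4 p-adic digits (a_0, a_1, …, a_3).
Σ a^n = 1/(1 − a) = -1/79;  first 4 digits = (1, 1, 4, 2)

v_5(a) = 1 ≥ 1, so the series converges in ℤ_5 to 1/(1 − a) = 1/(1 − 80) = -1/79. Expand this rational in ℤ_5: compute digits iteratively via d_i = x_i mod 5, x_{i+1} = (x_i − d_i)/5. The first 4 digits are (1, 1, 4, 2).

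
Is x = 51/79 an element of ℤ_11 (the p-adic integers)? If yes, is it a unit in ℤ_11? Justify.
x ∈ ℤ_11^× (unit); v_11(x) = 0

ℤ_11 = {x ∈ ℚ_11 : v_11(x) ≥ 0} and ℤ_11^× = {x ∈ ℤ_11 : v_11(x) = 0}. Here v_11(51/79) = v_11(num) − v_11(den) = 0; compare against these criteria.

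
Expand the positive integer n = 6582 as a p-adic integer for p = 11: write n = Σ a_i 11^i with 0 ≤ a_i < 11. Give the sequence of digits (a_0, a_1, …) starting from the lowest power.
(a_0, a_1, …) = (4, 4, 10, 4)

Repeated division by 11 gives the digits low-to-high: 6582 = 4 + 4·11^1 + 10·11^2 + 4·11^3. Digit sequence: (4, 4, 10, 4).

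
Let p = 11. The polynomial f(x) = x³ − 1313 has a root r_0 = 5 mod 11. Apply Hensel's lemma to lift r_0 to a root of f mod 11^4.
r_3 = 10059 (mod 14641)

Hensel: r_{i+1} = r_i − f(r_i)/f′(r_i) mod 11^{i+2}, where f′(x) = 3x². Iterate:
  r_0 = 5 (mod 11)
  r_1 = 16 (mod 121)
  r_2 = 742 (mod 1331)
  r_3 = 10059 (mod 14641)
Final: r = 10059 with f(r) ≡ 0 mod 11^4.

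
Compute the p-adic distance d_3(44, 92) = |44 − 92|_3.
d_3(44, 92) = 1/3

Step 1 — x − y = 44 − 92 = -48. Step 2 — v_3(-48) = 1 (factor: -48 = −(3^1 · 16); the sign does not affect v_p). Step 3 — |x − y|_3 = 3^{-1} = 1/3.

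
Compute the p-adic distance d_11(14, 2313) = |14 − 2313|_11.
d_11(14, 2313) = 1/121

Step 1 — x − y = 14 − 2313 = -2299. Step 2 — v_11(-2299) = 2 (factor: -2299 = −(11^2 · 19); the sign does not affect v_p). Step 3 — |x − y|_11 = 11^{-2} = 1/121.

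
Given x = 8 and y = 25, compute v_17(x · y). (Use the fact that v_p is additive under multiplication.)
v_17(200) = 0

v_p(x) = 0 (factor: 8 = 17^0 · 8); v_p(y) = 0 (factor: 25 = 17^0 · 25). Additivity: v_p(xy) = v_p(x) + v_p(y) = 0 + 0 = 0. (Direct check: xy = 200 = 17^0 · (200).)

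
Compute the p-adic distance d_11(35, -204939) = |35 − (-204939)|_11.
d_11(35, -204939) = 1/14641

Step 1 — x − y = 35 − (-204939) = 204974. Step 2 — v_11(204974) = 4 (factor: 204974 = (11^4 · 14); the sign does not affect v_p). Step 3 — |x − y|_11 = 11^{-4} = 1/14641.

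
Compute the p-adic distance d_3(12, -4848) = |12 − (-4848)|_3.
d_3(12, -4848) = 1/243

Step 1 — x − y = 12 − (-4848) = 4860. Step 2 — v_3(4860) = 5 (factor: 4860 = (3^5 · 20); the sign does not affect v_p). Step 3 — |x − y|_3 = 3^{-5} = 1/243.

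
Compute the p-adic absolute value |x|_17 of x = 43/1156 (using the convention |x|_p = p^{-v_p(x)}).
|43/1156|_17 = 289

Step 1 — compute v_17(x) by factoring powers of 17 out of the numerator and denominator: v_17(43/1156) = -2. Step 2 — apply |x|_p = p^{-v_p(x)} = 17^{2} = 289.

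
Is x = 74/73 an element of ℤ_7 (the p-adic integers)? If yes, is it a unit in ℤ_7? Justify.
x ∈ ℤ_7^× (unit); v_7(x) = 0

ℤ_7 = {x ∈ ℚ_7 : v_7(x) ≥ 0} and ℤ_7^× = {x ∈ ℤ_7 : v_7(x) = 0}. Here v_7(74/73) = v_7(num) − v_7(den) = 0; compare against these criteria.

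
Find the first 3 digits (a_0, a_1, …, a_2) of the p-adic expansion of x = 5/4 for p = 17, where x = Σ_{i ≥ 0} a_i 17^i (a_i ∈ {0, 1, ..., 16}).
(a_0, …, a_2) = (14, 12, 12)

v_17(5/4) = 0 (numerator and denominator both coprime to 17), so x ∈ ℤ_17^×. Compute digits iteratively via a_i = x_i mod 17, x_{i+1} = (x_i − a_i)/17, with x_0 = x:
  x_0 = 5/4;  a_0 = 14;  x_1 = (x_0 − 14)/17 = -3/4
  x_1 = -3/4;  a_1 = 12;  x_2 = (x_1 − 12)/17 = -3/4
  x_2 = -3/4;  a_2 = 12;  x_3 = (x_2 − 12)/17 = -3/4
Digits: (14, 12, 12).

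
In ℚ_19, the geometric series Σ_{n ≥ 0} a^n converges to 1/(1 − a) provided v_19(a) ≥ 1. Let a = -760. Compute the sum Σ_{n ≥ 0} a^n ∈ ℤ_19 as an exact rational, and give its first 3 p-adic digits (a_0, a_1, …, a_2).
Σ a^n = 1/(1 − a) = 1/761;  first 3 digits = (1, 17, 1)

v_19(a) = 1 ≥ 1, so the series converges in ℤ_19 to 1/(1 − a) = 1/(1 − (-760)) = 1/761. Expand this rational in ℤ_19: compute digits iteratively via d_i = x_i mod 19, x_{i+1} = (x_i − d_i)/19. The first 3 digits are (1, 17, 1).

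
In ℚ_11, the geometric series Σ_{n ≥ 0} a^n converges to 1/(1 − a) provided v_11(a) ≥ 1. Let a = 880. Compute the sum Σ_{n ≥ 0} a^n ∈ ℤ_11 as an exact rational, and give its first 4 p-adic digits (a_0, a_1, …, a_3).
Σ a^n = 1/(1 − a) = -1/879;  first 4 digits = (1, 3, 5, 4)

v_11(a) = 1 ≥ 1, so the series converges in ℤ_11 to 1/(1 − a) = 1/(1 − 880) = -1/879. Expand this rational in ℤ_11: compute digits iteratively via d_i = x_i mod 11, x_{i+1} = (x_i − d_i)/11. The first 4 digits are (1, 3, 5, 4).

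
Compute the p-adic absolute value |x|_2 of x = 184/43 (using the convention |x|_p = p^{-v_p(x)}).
|184/43|_2 = 1/8

Step 1 — compute v_2(x) by factoring powers of 2 out of the numerator and denominator: v_2(184/43) = 3. Step 2 — apply |x|_p = p^{-v_p(x)} = 2^{-3} = 1/8.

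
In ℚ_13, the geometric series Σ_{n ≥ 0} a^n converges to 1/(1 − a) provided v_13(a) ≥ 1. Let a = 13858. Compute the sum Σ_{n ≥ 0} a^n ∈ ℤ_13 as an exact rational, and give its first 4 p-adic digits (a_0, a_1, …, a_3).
Σ a^n = 1/(1 − a) = -1/13857;  first 4 digits = (1, 0, 4, 6)

v_13(a) = 2 ≥ 1, so the series converges in ℤ_13 to 1/(1 − a) = 1/(1 − 13858) = -1/13857. Expand this rational in ℤ_13: compute digits iteratively via d_i = x_i mod 13, x_{i+1} = (x_i − d_i)/13. The first 4 digits are (1, 0, 4, 6).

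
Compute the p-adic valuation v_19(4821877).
v_19(4821877) = 4

v_19(n) is the largest exponent k such that 19^k divides n. Factor out: 4821877 = 19^4 · 37. (Sign doesn't affect v_p.) So v_19(4821877) = 4.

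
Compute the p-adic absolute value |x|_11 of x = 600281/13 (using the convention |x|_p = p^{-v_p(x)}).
|600281/13|_11 = 1/14641

Step 1 — compute v_11(x) by factoring powers of 11 out of the numerator and denominator: v_11(600281/13) = 4. Step 2 — apply |x|_p = p^{-v_p(x)} = 11^{-4} = 1/14641.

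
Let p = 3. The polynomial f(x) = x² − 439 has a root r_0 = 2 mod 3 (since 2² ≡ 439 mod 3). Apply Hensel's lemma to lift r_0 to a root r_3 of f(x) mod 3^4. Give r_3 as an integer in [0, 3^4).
r_3 = 14 (mod 81)

Hensel's recurrence: r_{i+1} = r_i − f(r_i)·(f′(r_i))^{-1} mod 3^{i+2}, with f′(x) = 2x. Iterate:
  r_0 = 2 (mod 3)
  r_1 = 5 (mod 9)
  r_2 = 14 (mod 27)
  r_3 = 14 (mod 81)
Final: r_3 = 14, and one checks f(r_3) ≡ 0 mod 3^4.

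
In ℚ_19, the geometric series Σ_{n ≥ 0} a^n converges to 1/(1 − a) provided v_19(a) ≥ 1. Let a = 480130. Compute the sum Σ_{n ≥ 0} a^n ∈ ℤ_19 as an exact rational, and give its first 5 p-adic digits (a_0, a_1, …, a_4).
Σ a^n = 1/(1 − a) = -1/480129;  first 5 digits = (1, 0, 0, 13, 3)

v_19(a) = 3 ≥ 1, so the series converges in ℤ_19 to 1/(1 − a) = 1/(1 − 480130) = -1/480129. Expand this rational in ℤ_19: compute digits iteratively via d_i = x_i mod 19, x_{i+1} = (x_i − d_i)/19. The first 5 digits are (1, 0, 0, 13, 3).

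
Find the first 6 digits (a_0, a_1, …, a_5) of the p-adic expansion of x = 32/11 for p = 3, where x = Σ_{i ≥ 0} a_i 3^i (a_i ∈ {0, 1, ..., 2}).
(a_0, …, a_5) = (1, 2, 2, 0, 0, 1)

v_3(32/11) = 0 (numerator and denominator both coprime to 3), so x ∈ ℤ_3^×. Compute digits iteratively via a_i = x_i mod 3, x_{i+1} = (x_i − a_i)/3, with x_0 = x:
  x_0 = 32/11;  a_0 = 1;  x_1 = (x_0 − 1)/3 = 7/11
  x_1 = 7/11;  a_1 = 2;  x_2 = (x_1 − 2)/3 = -5/11
  x_2 = -5/11;  a_2 = 2;  x_3 = (x_2 − 2)/3 = -9/11
  x_3 = -9/11;  a_3 = 0;  x_4 = (x_3 − 0)/3 = -3/11
  x_4 = -3/11;  a_4 = 0;  x_5 = (x_4 − 0)/3 = -1/11
  x_5 = -1/11;  a_5 = 1;  x_6 = (x_5 − 1)/3 = -4/11
Digits: (1, 2, 2, 0, 0, 1).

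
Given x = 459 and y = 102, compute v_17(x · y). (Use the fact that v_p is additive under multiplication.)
v_17(46818) = 2

v_p(x) = 1 (factor: 459 = 17^1 · 27); v_p(y) = 1 (factor: 102 = 17^1 · 6). Additivity: v_p(xy) = v_p(x) + v_p(y) = 1 + 1 = 2. (Direct check: xy = 46818 = 17^2 · (162).)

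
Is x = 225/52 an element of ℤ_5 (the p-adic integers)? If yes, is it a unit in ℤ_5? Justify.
x ∈ ℤ_5 but not a unit; v_5(x) = 2 > 0

ℤ_5 = {x ∈ ℚ_5 : v_5(x) ≥ 0} and ℤ_5^× = {x ∈ ℤ_5 : v_5(x) = 0}. Here v_5(225/52) = v_5(num) − v_5(den) = 2; compare against these criteria.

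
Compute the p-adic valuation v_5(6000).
v_5(6000) = 3

v_5(n) is the largest exponent k such that 5^k divides n. Factor out: 6000 = 5^3 · 48. (Sign doesn't affect v_p.) So v_5(6000) = 3.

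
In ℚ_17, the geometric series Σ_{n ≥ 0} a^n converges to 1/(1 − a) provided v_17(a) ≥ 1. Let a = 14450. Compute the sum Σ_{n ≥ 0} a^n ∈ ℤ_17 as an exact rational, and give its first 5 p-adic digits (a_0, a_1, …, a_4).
Σ a^n = 1/(1 − a) = -1/14449;  first 5 digits = (1, 0, 16, 2, 1)

v_17(a) = 2 ≥ 1, so the series converges in ℤ_17 to 1/(1 − a) = 1/(1 − 14450) = -1/14449. Expand this rational in ℤ_17: compute digits iteratively via d_i = x_i mod 17, x_{i+1} = (x_i − d_i)/17. The first 5 digits are (1, 0, 16, 2, 1).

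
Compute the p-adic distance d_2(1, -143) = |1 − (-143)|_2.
d_2(1, -143) = 1/16

Step 1 — x − y = 1 − (-143) = 144. Step 2 — v_2(144) = 4 (factor: 144 = (2^4 · 9); the sign does not affect v_p). Step 3 — |x − y|_2 = 2^{-4} = 1/16.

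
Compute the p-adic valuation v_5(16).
v_5(16) = 0

v_5(n) is the largest exponent k such that 5^k divides n. Factor out: 16 = 5^0 · 16. (Sign doesn't affect v_p.) So v_5(16) = 0.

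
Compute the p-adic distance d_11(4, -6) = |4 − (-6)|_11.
d_11(4, -6) = 1

Step 1 — x − y = 4 − (-6) = 10. Step 2 — v_11(10) = 0 (factor: 10 = (11^0 · 10); the sign does not affect v_p). Step 3 — |x − y|_11 = 11^{0} = 1.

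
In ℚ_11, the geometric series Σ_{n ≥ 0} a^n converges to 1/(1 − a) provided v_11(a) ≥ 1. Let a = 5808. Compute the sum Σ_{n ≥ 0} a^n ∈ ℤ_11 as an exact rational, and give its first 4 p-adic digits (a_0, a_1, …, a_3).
Σ a^n = 1/(1 − a) = -1/5807;  first 4 digits = (1, 0, 4, 4)

v_11(a) = 2 ≥ 1, so the series converges in ℤ_11 to 1/(1 − a) = 1/(1 − 5808) = -1/5807. Expand this rational in ℤ_11: compute digits iteratively via d_i = x_i mod 11, x_{i+1} = (x_i − d_i)/11. The first 4 digits are (1, 0, 4, 4).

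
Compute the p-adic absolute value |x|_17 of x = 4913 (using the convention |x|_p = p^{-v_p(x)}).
|4913|_17 = 1/4913

Step 1 — compute v_17(x) by factoring powers of 17 out of the numerator and denominator: v_17(4913) = 3. Step 2 — apply |x|_p = p^{-v_p(x)} = 17^{-3} = 1/4913.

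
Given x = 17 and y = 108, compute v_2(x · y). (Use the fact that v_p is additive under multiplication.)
v_2(1836) = 2

v_p(x) = 0 (factor: 17 = 2^0 · 17); v_p(y) = 2 (factor: 108 = 2^2 · 27). Additivity: v_p(xy) = v_p(x) + v_p(y) = 0 + 2 = 2. (Direct check: xy = 1836 = 2^2 · (459).)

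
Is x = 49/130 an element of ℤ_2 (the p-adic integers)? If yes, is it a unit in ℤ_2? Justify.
x ∉ ℤ_2 (v_2(x) = -1 < 0)

ℤ_2 = {x ∈ ℚ_2 : v_2(x) ≥ 0} and ℤ_2^× = {x ∈ ℤ_2 : v_2(x) = 0}. Here v_2(49/130) = v_2(num) − v_2(den) = -1; compare against these criteria.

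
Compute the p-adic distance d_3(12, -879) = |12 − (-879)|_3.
d_3(12, -879) = 1/81

Step 1 — x − y = 12 − (-879) = 891. Step 2 — v_3(891) = 4 (factor: 891 = (3^4 · 11); the sign does not affect v_p). Step 3 — |x − y|_3 = 3^{-4} = 1/81.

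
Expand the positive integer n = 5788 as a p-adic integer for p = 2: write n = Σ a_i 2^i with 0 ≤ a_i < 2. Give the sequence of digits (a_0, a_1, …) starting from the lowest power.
(a_0, a_1, …) = (0, 0, 1, 1, 1, 0, 0, 1, 0, 1, 1, 0, 1)

Repeated division by 2 gives the digits low-to-high: 5788 = 1·2^2 + 1·2^3 + 1·2^4 + 1·2^7 + 1·2^9 + 1·2^10 + 1·2^12. Digit sequence: (0, 0, 1, 1, 1, 0, 0, 1, 0, 1, 1, 0, 1).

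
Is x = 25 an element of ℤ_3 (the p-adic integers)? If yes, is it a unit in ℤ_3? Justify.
x ∈ ℤ_3^× (unit); v_3(x) = 0

ℤ_3 = {x ∈ ℚ_3 : v_3(x) ≥ 0} and ℤ_3^× = {x ∈ ℤ_3 : v_3(x) = 0}. Here v_3(25) = v_3(num) − v_3(den) = 0; compare against these criteria.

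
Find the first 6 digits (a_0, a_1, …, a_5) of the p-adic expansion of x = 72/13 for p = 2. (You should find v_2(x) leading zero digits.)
(a_0, …, a_5) = (0, 0, 0, 1, 0, 1)

v_2(72/13) = 3, so a_0 = ... = a_2 = 0. Factor out: x = 2^3 · u with u = 9/13 a unit in ℤ_2. Expand u iteratively via a_{v+i} = u_i mod 2, u_{i+1} = (u_i − a_{v+i})/2:
  u_0 = 9/13;  a_3 = 1;  u_1 = (u_0 − 1)/2 = -2/13
  u_1 = -2/13;  a_4 = 0;  u_2 = (u_1 − 0)/2 = -1/13
  u_2 = -1/13;  a_5 = 1;  u_3 = (u_2 − 1)/2 = -7/13
Digits: (0, 0, 0, 1, 0, 1).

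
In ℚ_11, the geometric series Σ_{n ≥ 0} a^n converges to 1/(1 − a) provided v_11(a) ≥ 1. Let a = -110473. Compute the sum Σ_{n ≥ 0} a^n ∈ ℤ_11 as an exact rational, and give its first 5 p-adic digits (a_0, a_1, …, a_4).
Σ a^n = 1/(1 − a) = 1/110474;  first 5 digits = (1, 0, 0, 5, 3)

v_11(a) = 3 ≥ 1, so the series converges in ℤ_11 to 1/(1 − a) = 1/(1 − (-110473)) = 1/110474. Expand this rational in ℤ_11: compute digits iteratively via d_i = x_i mod 11, x_{i+1} = (x_i − d_i)/11. The first 5 digits are (1, 0, 0, 5, 3).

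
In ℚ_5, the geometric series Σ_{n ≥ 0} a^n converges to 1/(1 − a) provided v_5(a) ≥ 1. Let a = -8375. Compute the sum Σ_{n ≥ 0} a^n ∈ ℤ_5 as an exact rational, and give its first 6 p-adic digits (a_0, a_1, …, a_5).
Σ a^n = 1/(1 − a) = 1/8376;  first 6 digits = (1, 0, 0, 3, 1, 2)

v_5(a) = 3 ≥ 1, so the series converges in ℤ_5 to 1/(1 − a) = 1/(1 − (-8375)) = 1/8376. Expand this rational in ℤ_5: compute digits iteratively via d_i = x_i mod 5, x_{i+1} = (x_i − d_i)/5. The first 6 digits are (1, 0, 0, 3, 1, 2).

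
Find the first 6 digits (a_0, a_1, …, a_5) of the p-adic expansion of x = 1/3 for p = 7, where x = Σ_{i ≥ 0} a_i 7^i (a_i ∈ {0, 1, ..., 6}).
(a_0, …, a_5) = (5, 4, 4, 4, 4, 4)

v_7(1/3) = 0 (numerator and denominator both coprime to 7), so x ∈ ℤ_7^×. Compute digits iteratively via a_i = x_i mod 7, x_{i+1} = (x_i − a_i)/7, with x_0 = x:
  x_0 = 1/3;  a_0 = 5;  x_1 = (x_0 − 5)/7 = -2/3
  x_1 = -2/3;  a_1 = 4;  x_2 = (x_1 − 4)/7 = -2/3
  x_2 = -2/3;  a_2 = 4;  x_3 = (x_2 − 4)/7 = -2/3
  x_3 = -2/3;  a_3 = 4;  x_4 = (x_3 − 4)/7 = -2/3
  x_4 = -2/3;  a_4 = 4;  x_5 = (x_4 − 4)/7 = -2/3
  x_5 = -2/3;  a_5 = 4;  x_6 = (x_5 − 4)/7 = -2/3
Digits: (5, 4, 4, 4, 4, 4).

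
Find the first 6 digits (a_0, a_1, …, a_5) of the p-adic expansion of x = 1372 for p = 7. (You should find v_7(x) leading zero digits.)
(a_0, …, a_5) = (0, 0, 0, 4, 0, 0)

v_7(1372) = 3, so a_0 = ... = a_2 = 0. Factor out: x = 7^3 · u with u = 4 a unit in ℤ_7. Expand u iteratively via a_{v+i} = u_i mod 7, u_{i+1} = (u_i − a_{v+i})/7:
  u_0 = 4;  a_3 = 4;  u_1 = (u_0 − 4)/7 = 0
  u_1 = 0;  a_4 = 0;  u_2 = (u_1 − 0)/7 = 0
  u_2 = 0;  a_5 = 0;  u_3 = (u_2 − 0)/7 = 0
Digits: (0, 0, 0, 4, 0, 0).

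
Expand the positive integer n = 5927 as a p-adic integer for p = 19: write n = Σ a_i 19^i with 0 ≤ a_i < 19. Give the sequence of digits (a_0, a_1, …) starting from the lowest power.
(a_0, a_1, …) = (18, 7, 16)

Repeated division by 19 gives the digits low-to-high: 5927 = 18 + 7·19^1 + 16·19^2. Digit sequence: (18, 7, 16).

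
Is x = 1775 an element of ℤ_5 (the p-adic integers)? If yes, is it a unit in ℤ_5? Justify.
x ∈ ℤ_5 but not a unit; v_5(x) = 2 > 0

ℤ_5 = {x ∈ ℚ_5 : v_5(x) ≥ 0} and ℤ_5^× = {x ∈ ℤ_5 : v_5(x) = 0}. Here v_5(1775) = v_5(num) − v_5(den) = 2; compare against these criteria.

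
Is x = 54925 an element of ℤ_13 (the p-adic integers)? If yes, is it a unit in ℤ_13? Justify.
x ∈ ℤ_13 but not a unit; v_13(x) = 3 > 0

ℤ_13 = {x ∈ ℚ_13 : v_13(x) ≥ 0} and ℤ_13^× = {x ∈ ℤ_13 : v_13(x) = 0}. Here v_13(54925) = v_13(num) − v_13(den) = 3; compare against these criteria.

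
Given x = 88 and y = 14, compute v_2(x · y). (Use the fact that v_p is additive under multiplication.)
v_2(1232) = 4

v_p(x) = 3 (factor: 88 = 2^3 · 11); v_p(y) = 1 (factor: 14 = 2^1 · 7). Additivity: v_p(xy) = v_p(x) + v_p(y) = 3 + 1 = 4. (Direct check: xy = 1232 = 2^4 · (77).)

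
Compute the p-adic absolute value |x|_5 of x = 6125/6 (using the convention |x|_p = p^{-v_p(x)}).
|6125/6|_5 = 1/125

Step 1 — compute v_5(x) by factoring powers of 5 out of the numerator and denominator: v_5(6125/6) = 3. Step 2 — apply |x|_p = p^{-v_p(x)} = 5^{-3} = 1/125.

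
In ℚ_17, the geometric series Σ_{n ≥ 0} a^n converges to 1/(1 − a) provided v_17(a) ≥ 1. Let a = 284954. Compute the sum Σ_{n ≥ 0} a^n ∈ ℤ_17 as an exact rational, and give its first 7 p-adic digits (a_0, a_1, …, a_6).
Σ a^n = 1/(1 − a) = -1/284953;  first 7 digits = (1, 0, 0, 7, 3, 0, 15)

v_17(a) = 3 ≥ 1, so the series converges in ℤ_17 to 1/(1 − a) = 1/(1 − 284954) = -1/284953. Expand this rational in ℤ_17: compute digits iteratively via d_i = x_i mod 17, x_{i+1} = (x_i − d_i)/17. The first 7 digits are (1, 0, 0, 7, 3, 0, 15).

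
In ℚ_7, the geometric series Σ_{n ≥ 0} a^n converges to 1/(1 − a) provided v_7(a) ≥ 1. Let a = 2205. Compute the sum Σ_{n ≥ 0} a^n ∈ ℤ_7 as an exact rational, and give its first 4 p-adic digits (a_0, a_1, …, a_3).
Σ a^n = 1/(1 − a) = -1/2204;  first 4 digits = (1, 0, 3, 6)

v_7(a) = 2 ≥ 1, so the series converges in ℤ_7 to 1/(1 − a) = 1/(1 − 2205) = -1/2204. Expand this rational in ℤ_7: compute digits iteratively via d_i = x_i mod 7, x_{i+1} = (x_i − d_i)/7. The first 4 digits are (1, 0, 3, 6).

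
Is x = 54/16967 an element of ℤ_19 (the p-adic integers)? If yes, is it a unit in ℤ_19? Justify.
x ∉ ℤ_19 (v_19(x) = -2 < 0)

ℤ_19 = {x ∈ ℚ_19 : v_19(x) ≥ 0} and ℤ_19^× = {x ∈ ℤ_19 : v_19(x) = 0}. Here v_19(54/16967) = v_19(num) − v_19(den) = -2; compare against these criteria.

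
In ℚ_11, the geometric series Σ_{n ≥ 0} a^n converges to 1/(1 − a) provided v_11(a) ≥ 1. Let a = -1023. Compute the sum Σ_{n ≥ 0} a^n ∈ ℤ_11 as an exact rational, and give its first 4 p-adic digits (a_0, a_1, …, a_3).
Σ a^n = 1/(1 − a) = 1/1024;  first 4 digits = (1, 6, 5, 0)

v_11(a) = 1 ≥ 1, so the series converges in ℤ_11 to 1/(1 − a) = 1/(1 − (-1023)) = 1/1024. Expand this rational in ℤ_11: compute digits iteratively via d_i = x_i mod 11, x_{i+1} = (x_i − d_i)/11. The first 4 digits are (1, 6, 5, 0).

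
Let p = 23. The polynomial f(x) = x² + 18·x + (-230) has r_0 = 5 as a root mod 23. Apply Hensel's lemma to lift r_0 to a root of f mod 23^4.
r_3 = 204222 (mod 279841)

Hensel: r_{i+1} = r_i − f(r_i)·(f′(r_i))^{-1} mod 23^{i+2}, f′(x) = 2x + 18. Iterate:
  r_0 = 5 (mod 23)
  r_1 = 28 (mod 529)
  r_2 = 9550 (mod 12167)
  r_3 = 204222 (mod 279841)
Final: r = 204222 satisfies f(r) ≡ 0 mod 23^4.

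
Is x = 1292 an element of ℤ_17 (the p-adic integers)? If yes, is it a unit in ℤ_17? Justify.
x ∈ ℤ_17 but not a unit; v_17(x) = 1 > 0

ℤ_17 = {x ∈ ℚ_17 : v_17(x) ≥ 0} and ℤ_17^× = {x ∈ ℤ_17 : v_17(x) = 0}. Here v_17(1292) = v_17(num) − v_17(den) = 1; compare against these criteria.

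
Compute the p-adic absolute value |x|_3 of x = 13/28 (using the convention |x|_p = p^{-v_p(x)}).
|13/28|_3 = 1

Step 1 — compute v_3(x) by factoring powers of 3 out of the numerator and denominator: v_3(13/28) = 0. Step 2 — apply |x|_p = p^{-v_p(x)} = 3^{0} = 1.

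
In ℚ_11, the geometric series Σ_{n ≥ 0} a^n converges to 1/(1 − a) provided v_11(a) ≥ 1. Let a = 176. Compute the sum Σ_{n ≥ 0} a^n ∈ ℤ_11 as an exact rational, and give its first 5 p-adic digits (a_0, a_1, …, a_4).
Σ a^n = 1/(1 − a) = -1/175;  first 5 digits = (1, 5, 4, 5, 9)

v_11(a) = 1 ≥ 1, so the series converges in ℤ_11 to 1/(1 − a) = 1/(1 − 176) = -1/175. Expand this rational in ℤ_11: compute digits iteratively via d_i = x_i mod 11, x_{i+1} = (x_i − d_i)/11. The first 5 digits are (1, 5, 4, 5, 9).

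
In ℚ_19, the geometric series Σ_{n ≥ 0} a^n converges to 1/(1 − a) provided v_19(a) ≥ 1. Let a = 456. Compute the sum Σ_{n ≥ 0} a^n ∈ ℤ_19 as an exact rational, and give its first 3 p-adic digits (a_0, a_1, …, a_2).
Σ a^n = 1/(1 − a) = -1/455;  first 3 digits = (1, 5, 7)

v_19(a) = 1 ≥ 1, so the series converges in ℤ_19 to 1/(1 − a) = 1/(1 − 456) = -1/455. Expand this rational in ℤ_19: compute digits iteratively via d_i = x_i mod 19, x_{i+1} = (x_i − d_i)/19. The first 3 digits are (1, 5, 7).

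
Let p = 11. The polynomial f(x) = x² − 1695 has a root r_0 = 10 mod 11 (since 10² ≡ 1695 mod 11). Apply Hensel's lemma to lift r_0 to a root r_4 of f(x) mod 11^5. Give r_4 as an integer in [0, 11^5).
r_4 = 116280 (mod 161051)

Hensel's recurrence: r_{i+1} = r_i − f(r_i)·(f′(r_i))^{-1} mod 11^{i+2}, with f′(x) = 2x. Iterate:
  r_0 = 10 (mod 11)
  r_1 = 120 (mod 121)
  r_2 = 483 (mod 1331)
  r_3 = 13793 (mod 14641)
  r_4 = 116280 (mod 161051)
Final: r_4 = 116280, and one checks f(r_4) ≡ 0 mod 11^5.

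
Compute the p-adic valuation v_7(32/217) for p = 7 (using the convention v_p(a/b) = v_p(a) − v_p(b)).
v_7(32/217) = -1

Factor powers of 7 from the numerator and denominator of the reduced fraction: 32 = 7^0 · 32 and 217 = 7^1 · 31. Apply v_p(a/b) = v_p(a) − v_p(b): v_7(32/217) = 0 − 1 = -1.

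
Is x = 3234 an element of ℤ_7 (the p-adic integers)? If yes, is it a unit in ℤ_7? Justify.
x ∈ ℤ_7 but not a unit; v_7(x) = 2 > 0

ℤ_7 = {x ∈ ℚ_7 : v_7(x) ≥ 0} and ℤ_7^× = {x ∈ ℤ_7 : v_7(x) = 0}. Here v_7(3234) = v_7(num) − v_7(den) = 2; compare against these criteria.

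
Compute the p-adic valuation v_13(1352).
v_13(1352) = 2

v_13(n) is the largest exponent k such that 13^k divides n. Factor out: 1352 = 13^2 · 8. (Sign doesn't affect v_p.) So v_13(1352) = 2.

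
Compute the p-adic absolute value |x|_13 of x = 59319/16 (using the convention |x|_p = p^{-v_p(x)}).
|59319/16|_13 = 1/2197

Step 1 — compute v_13(x) by factoring powers of 13 out of the numerator and denominator: v_13(59319/16) = 3. Step 2 — apply |x|_p = p^{-v_p(x)} = 13^{-3} = 1/2197.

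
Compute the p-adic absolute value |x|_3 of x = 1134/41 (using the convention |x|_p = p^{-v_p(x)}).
|1134/41|_3 = 1/81

Step 1 — compute v_3(x) by factoring powers of 3 out of the numerator and denominator: v_3(1134/41) = 4. Step 2 — apply |x|_p = p^{-v_p(x)} = 3^{-4} = 1/81.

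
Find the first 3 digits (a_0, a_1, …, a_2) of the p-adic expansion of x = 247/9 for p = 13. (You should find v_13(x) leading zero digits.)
(a_0, …, a_2) = (0, 5, 7)

v_13(247/9) = 1, so a_0 = ... = a_0 = 0. Factor out: x = 13^1 · u with u = 19/9 a unit in ℤ_13. Expand u iteratively via a_{v+i} = u_i mod 13, u_{i+1} = (u_i − a_{v+i})/13:
  u_0 = 19/9;  a_1 = 5;  u_1 = (u_0 − 5)/13 = -2/9
  u_1 = -2/9;  a_2 = 7;  u_2 = (u_1 − 7)/13 = -5/9
Digits: (0, 5, 7).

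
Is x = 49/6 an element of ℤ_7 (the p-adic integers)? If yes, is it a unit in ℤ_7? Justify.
x ∈ ℤ_7 but not a unit; v_7(x) = 2 > 0

ℤ_7 = {x ∈ ℚ_7 : v_7(x) ≥ 0} and ℤ_7^× = {x ∈ ℤ_7 : v_7(x) = 0}. Here v_7(49/6) = v_7(num) − v_7(den) = 2; compare against these criteria.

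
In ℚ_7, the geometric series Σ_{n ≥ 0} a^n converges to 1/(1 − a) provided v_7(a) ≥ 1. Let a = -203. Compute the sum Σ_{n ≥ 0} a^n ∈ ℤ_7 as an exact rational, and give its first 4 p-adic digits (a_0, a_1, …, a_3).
Σ a^n = 1/(1 − a) = 1/204;  first 4 digits = (1, 6, 3, 6)

v_7(a) = 1 ≥ 1, so the series converges in ℤ_7 to 1/(1 − a) = 1/(1 − (-203)) = 1/204. Expand this rational in ℤ_7: compute digits iteratively via d_i = x_i mod 7, x_{i+1} = (x_i − d_i)/7. The first 4 digits are (1, 6, 3, 6).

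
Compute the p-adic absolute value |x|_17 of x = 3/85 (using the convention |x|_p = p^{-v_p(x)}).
|3/85|_17 = 17

Step 1 — compute v_17(x) by factoring powers of 17 out of the numerator and denominator: v_17(3/85) = -1. Step 2 — apply |x|_p = p^{-v_p(x)} = 17^{1} = 17.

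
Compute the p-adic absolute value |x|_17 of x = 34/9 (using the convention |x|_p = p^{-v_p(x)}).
|34/9|_17 = 1/17

Step 1 — compute v_17(x) by factoring powers of 17 out of the numerator and denominator: v_17(34/9) = 1. Step 2 — apply |x|_p = p^{-v_p(x)} = 17^{-1} = 1/17.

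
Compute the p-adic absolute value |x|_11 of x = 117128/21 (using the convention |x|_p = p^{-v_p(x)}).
|117128/21|_11 = 1/14641

Step 1 — compute v_11(x) by factoring powers of 11 out of the numerator and denominator: v_11(117128/21) = 4. Step 2 — apply |x|_p = p^{-v_p(x)} = 11^{-4} = 1/14641.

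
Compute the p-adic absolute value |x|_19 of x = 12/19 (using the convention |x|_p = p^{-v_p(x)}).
|12/19|_19 = 19

Step 1 — compute v_19(x) by factoring powers of 19 out of the numerator and denominator: v_19(12/19) = -1. Step 2 — apply |x|_p = p^{-v_p(x)} = 19^{1} = 19.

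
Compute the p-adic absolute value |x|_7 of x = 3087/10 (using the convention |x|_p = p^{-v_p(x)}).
|3087/10|_7 = 1/343

Step 1 — compute v_7(x) by factoring powers of 7 out of the numerator and denominator: v_7(3087/10) = 3. Step 2 — apply |x|_p = p^{-v_p(x)} = 7^{-3} = 1/343.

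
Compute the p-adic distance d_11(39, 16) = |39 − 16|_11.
d_11(39, 16) = 1

Step 1 — x − y = 39 − 16 = 23. Step 2 — v_11(23) = 0 (factor: 23 = (11^0 · 23); the sign does not affect v_p). Step 3 — |x − y|_11 = 11^{0} = 1.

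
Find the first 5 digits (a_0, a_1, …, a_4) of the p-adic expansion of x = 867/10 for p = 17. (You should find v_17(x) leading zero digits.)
(a_0, …, a_4) = (0, 0, 2, 5, 15)

v_17(867/10) = 2, so a_0 = ... = a_1 = 0. Factor out: x = 17^2 · u with u = 3/10 a unit in ℤ_17. Expand u iteratively via a_{v+i} = u_i mod 17, u_{i+1} = (u_i − a_{v+i})/17:
  u_0 = 3/10;  a_2 = 2;  u_1 = (u_0 − 2)/17 = -1/10
  u_1 = -1/10;  a_3 = 5;  u_2 = (u_1 − 5)/17 = -3/10
  u_2 = -3/10;  a_4 = 15;  u_3 = (u_2 − 15)/17 = -9/10
Digits: (0, 0, 2, 5, 15).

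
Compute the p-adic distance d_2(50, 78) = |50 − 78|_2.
d_2(50, 78) = 1/4

Step 1 — x − y = 50 − 78 = -28. Step 2 — v_2(-28) = 2 (factor: -28 = −(2^2 · 7); the sign does not affect v_p). Step 3 — |x − y|_2 = 2^{-2} = 1/4.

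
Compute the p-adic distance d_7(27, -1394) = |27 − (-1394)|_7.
d_7(27, -1394) = 1/49

Step 1 — x − y = 27 − (-1394) = 1421. Step 2 — v_7(1421) = 2 (factor: 1421 = (7^2 · 29); the sign does not affect v_p). Step 3 — |x − y|_7 = 7^{-2} = 1/49.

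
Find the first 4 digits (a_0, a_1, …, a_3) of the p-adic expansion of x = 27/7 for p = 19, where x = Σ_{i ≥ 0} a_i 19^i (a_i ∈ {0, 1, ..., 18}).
(a_0, …, a_3) = (12, 5, 16, 10)

v_19(27/7) = 0 (numerator and denominator both coprime to 19), so x ∈ ℤ_19^×. Compute digits iteratively via a_i = x_i mod 19, x_{i+1} = (x_i − a_i)/19, with x_0 = x:
  x_0 = 27/7;  a_0 = 12;  x_1 = (x_0 − 12)/19 = -3/7
  x_1 = -3/7;  a_1 = 5;  x_2 = (x_1 − 5)/19 = -2/7
  x_2 = -2/7;  a_2 = 16;  x_3 = (x_2 − 16)/19 = -6/7
  x_3 = -6/7;  a_3 = 10;  x_4 = (x_3 − 10)/19 = -4/7
Digits: (12, 5, 16, 10).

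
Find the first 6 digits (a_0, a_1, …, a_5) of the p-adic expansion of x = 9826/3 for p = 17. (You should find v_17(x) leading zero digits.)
(a_0, …, a_5) = (0, 0, 0, 12, 5, 11)

v_17(9826/3) = 3, so a_0 = ... = a_2 = 0. Factor out: x = 17^3 · u with u = 2/3 a unit in ℤ_17. Expand u iteratively via a_{v+i} = u_i mod 17, u_{i+1} = (u_i − a_{v+i})/17:
  u_0 = 2/3;  a_3 = 12;  u_1 = (u_0 − 12)/17 = -2/3
  u_1 = -2/3;  a_4 = 5;  u_2 = (u_1 − 5)/17 = -1/3
  u_2 = -1/3;  a_5 = 11;  u_3 = (u_2 − 11)/17 = -2/3
Digits: (0, 0, 0, 12, 5, 11).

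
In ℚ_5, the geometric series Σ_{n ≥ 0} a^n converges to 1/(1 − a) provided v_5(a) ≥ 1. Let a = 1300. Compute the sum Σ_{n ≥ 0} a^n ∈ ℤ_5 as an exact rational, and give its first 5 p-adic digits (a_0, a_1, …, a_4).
Σ a^n = 1/(1 − a) = -1/1299;  first 5 digits = (1, 0, 2, 0, 1)

v_5(a) = 2 ≥ 1, so the series converges in ℤ_5 to 1/(1 − a) = 1/(1 − 1300) = -1/1299. Expand this rational in ℤ_5: compute digits iteratively via d_i = x_i mod 5, x_{i+1} = (x_i − d_i)/5. The first 5 digits are (1, 0, 2, 0, 1).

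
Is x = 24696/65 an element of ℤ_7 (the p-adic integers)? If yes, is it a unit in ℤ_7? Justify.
x ∈ ℤ_7 but not a unit; v_7(x) = 3 > 0

ℤ_7 = {x ∈ ℚ_7 : v_7(x) ≥ 0} and ℤ_7^× = {x ∈ ℤ_7 : v_7(x) = 0}. Here v_7(24696/65) = v_7(num) − v_7(den) = 3; compare against these criteria.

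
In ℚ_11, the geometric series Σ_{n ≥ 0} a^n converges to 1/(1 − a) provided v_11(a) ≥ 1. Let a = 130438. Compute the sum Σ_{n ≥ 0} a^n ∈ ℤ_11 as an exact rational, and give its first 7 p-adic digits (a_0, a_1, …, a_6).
Σ a^n = 1/(1 − a) = -1/130437;  first 7 digits = (1, 0, 0, 10, 8, 0, 1)

v_11(a) = 3 ≥ 1, so the series converges in ℤ_11 to 1/(1 − a) = 1/(1 − 130438) = -1/130437. Expand this rational in ℤ_11: compute digits iteratively via d_i = x_i mod 11, x_{i+1} = (x_i − d_i)/11. The first 7 digits are (1, 0, 0, 10, 8, 0, 1).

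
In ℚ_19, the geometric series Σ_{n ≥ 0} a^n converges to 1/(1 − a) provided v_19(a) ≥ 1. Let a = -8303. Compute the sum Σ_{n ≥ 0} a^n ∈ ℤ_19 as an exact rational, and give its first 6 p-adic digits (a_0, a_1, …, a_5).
Σ a^n = 1/(1 − a) = 1/8304;  first 6 digits = (1, 0, 15, 17, 15, 8)

v_19(a) = 2 ≥ 1, so the series converges in ℤ_19 to 1/(1 − a) = 1/(1 − (-8303)) = 1/8304. Expand this rational in ℤ_19: compute digits iteratively via d_i = x_i mod 19, x_{i+1} = (x_i − d_i)/19. The first 6 digits are (1, 0, 15, 17, 15, 8).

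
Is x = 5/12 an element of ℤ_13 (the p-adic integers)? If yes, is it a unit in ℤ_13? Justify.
x ∈ ℤ_13^× (unit); v_13(x) = 0

ℤ_13 = {x ∈ ℚ_13 : v_13(x) ≥ 0} and ℤ_13^× = {x ∈ ℤ_13 : v_13(x) = 0}. Here v_13(5/12) = v_13(num) − v_13(den) = 0; compare against these criteria.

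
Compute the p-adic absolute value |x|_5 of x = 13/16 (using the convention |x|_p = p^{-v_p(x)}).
|13/16|_5 = 1

Step 1 — compute v_5(x) by factoring powers of 5 out of the numerator and denominator: v_5(13/16) = 0. Step 2 — apply |x|_p = p^{-v_p(x)} = 5^{0} = 1.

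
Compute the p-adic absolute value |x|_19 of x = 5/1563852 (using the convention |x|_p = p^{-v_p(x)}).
|5/1563852|_19 = 130321

Step 1 — compute v_19(x) by factoring powers of 19 out of the numerator and denominator: v_19(5/1563852) = -4. Step 2 — apply |x|_p = p^{-v_p(x)} = 19^{4} = 130321.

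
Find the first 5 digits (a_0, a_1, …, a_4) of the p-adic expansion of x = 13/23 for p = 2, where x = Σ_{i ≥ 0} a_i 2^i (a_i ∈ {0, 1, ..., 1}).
(a_0, …, a_4) = (1, 1, 0, 1, 1)

v_2(13/23) = 0 (numerator and denominator both coprime to 2), so x ∈ ℤ_2^×. Compute digits iteratively via a_i = x_i mod 2, x_{i+1} = (x_i − a_i)/2, with x_0 = x:
  x_0 = 13/23;  a_0 = 1;  x_1 = (x_0 − 1)/2 = -5/23
  x_1 = -5/23;  a_1 = 1;  x_2 = (x_1 − 1)/2 = -14/23
  x_2 = -14/23;  a_2 = 0;  x_3 = (x_2 − 0)/2 = -7/23
  x_3 = -7/23;  a_3 = 1;  x_4 = (x_3 − 1)/2 = -15/23
  x_4 = -15/23;  a_4 = 1;  x_5 = (x_4 − 1)/2 = -19/23
Digits: (1, 1, 0, 1, 1).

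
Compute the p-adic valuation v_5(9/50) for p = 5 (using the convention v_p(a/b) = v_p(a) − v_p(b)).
v_5(9/50) = -2

Factor powers of 5 from the numerator and denominator of the reduced fraction: 9 = 5^0 · 9 and 50 = 5^2 · 2. Apply v_p(a/b) = v_p(a) − v_p(b): v_5(9/50) = 0 − 2 = -2.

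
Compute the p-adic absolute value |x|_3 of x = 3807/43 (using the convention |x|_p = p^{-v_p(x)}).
|3807/43|_3 = 1/81

Step 1 — compute v_3(x) by factoring powers of 3 out of the numerator and denominator: v_3(3807/43) = 4. Step 2 — apply |x|_p = p^{-v_p(x)} = 3^{-4} = 1/81.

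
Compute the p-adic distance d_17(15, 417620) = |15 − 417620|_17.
d_17(15, 417620) = 1/83521

Step 1 — x − y = 15 − 417620 = -417605. Step 2 — v_17(-417605) = 4 (factor: -417605 = −(17^4 · 5); the sign does not affect v_p). Step 3 — |x − y|_17 = 17^{-4} = 1/83521.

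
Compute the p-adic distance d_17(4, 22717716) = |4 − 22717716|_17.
d_17(4, 22717716) = 1/1419857

Step 1 — x − y = 4 − 22717716 = -22717712. Step 2 — v_17(-22717712) = 5 (factor: -22717712 = −(17^5 · 16); the sign does not affect v_p). Step 3 — |x − y|_17 = 17^{-5} = 1/1419857.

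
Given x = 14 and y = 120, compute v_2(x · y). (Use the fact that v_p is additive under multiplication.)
v_2(1680) = 4

v_p(x) = 1 (factor: 14 = 2^1 · 7); v_p(y) = 3 (factor: 120 = 2^3 · 15). Additivity: v_p(xy) = v_p(x) + v_p(y) = 1 + 3 = 4. (Direct check: xy = 1680 = 2^4 · (105).)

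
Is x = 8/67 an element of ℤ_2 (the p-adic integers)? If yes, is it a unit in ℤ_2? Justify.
x ∈ ℤ_2 but not a unit; v_2(x) = 3 > 0

ℤ_2 = {x ∈ ℚ_2 : v_2(x) ≥ 0} and ℤ_2^× = {x ∈ ℤ_2 : v_2(x) = 0}. Here v_2(8/67) = v_2(num) − v_2(den) = 3; compare against these criteria.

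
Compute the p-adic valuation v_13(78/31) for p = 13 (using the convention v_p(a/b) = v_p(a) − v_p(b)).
v_13(78/31) = 1

Factor powers of 13 from the numerator and denominator of the reduced fraction: 78 = 13^1 · 6 and 31 = 13^0 · 31. Apply v_p(a/b) = v_p(a) − v_p(b): v_13(78/31) = 1 − 0 = 1.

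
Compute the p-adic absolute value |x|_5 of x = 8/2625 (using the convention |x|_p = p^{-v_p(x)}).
|8/2625|_5 = 125

Step 1 — compute v_5(x) by factoring powers of 5 out of the numerator and denominator: v_5(8/2625) = -3. Step 2 — apply |x|_p = p^{-v_p(x)} = 5^{3} = 125.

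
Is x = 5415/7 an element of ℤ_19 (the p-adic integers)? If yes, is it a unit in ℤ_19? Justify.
x ∈ ℤ_19 but not a unit; v_19(x) = 2 > 0

ℤ_19 = {x ∈ ℚ_19 : v_19(x) ≥ 0} and ℤ_19^× = {x ∈ ℤ_19 : v_19(x) = 0}. Here v_19(5415/7) = v_19(num) − v_19(den) = 2; compare against these criteria.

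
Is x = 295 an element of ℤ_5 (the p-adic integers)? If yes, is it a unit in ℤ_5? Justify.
x ∈ ℤ_5 but not a unit; v_5(x) = 1 > 0

ℤ_5 = {x ∈ ℚ_5 : v_5(x) ≥ 0} and ℤ_5^× = {x ∈ ℤ_5 : v_5(x) = 0}. Here v_5(295) = v_5(num) − v_5(den) = 1; compare against these criteria.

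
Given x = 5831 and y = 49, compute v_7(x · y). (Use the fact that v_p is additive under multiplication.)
v_7(285719) = 5

v_p(x) = 3 (factor: 5831 = 7^3 · 17); v_p(y) = 2 (factor: 49 = 7^2 · 1). Additivity: v_p(xy) = v_p(x) + v_p(y) = 3 + 2 = 5. (Direct check: xy = 285719 = 7^5 · (17).)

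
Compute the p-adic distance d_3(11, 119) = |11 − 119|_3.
d_3(11, 119) = 1/27

Step 1 — x − y = 11 − 119 = -108. Step 2 — v_3(-108) = 3 (factor: -108 = −(3^3 · 4); the sign does not affect v_p). Step 3 — |x − y|_3 = 3^{-3} = 1/27.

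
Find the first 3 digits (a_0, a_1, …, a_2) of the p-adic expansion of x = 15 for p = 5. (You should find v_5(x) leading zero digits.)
(a_0, …, a_2) = (0, 3, 0)

v_5(15) = 1, so a_0 = ... = a_0 = 0. Factor out: x = 5^1 · u with u = 3 a unit in ℤ_5. Expand u iteratively via a_{v+i} = u_i mod 5, u_{i+1} = (u_i − a_{v+i})/5:
  u_0 = 3;  a_1 = 3;  u_1 = (u_0 − 3)/5 = 0
  u_1 = 0;  a_2 = 0;  u_2 = (u_1 − 0)/5 = 0
Digits: (0, 3, 0).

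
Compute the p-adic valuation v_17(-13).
v_17(-13) = 0

v_17(n) is the largest exponent k such that 17^k divides n. Factor out: -13 = -17^0 · 13. (Sign doesn't affect v_p.) So v_17(-13) = 0.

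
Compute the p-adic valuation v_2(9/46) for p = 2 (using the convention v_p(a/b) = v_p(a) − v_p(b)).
v_2(9/46) = -1

Factor powers of 2 from the numerator and denominator of the reduced fraction: 9 = 2^0 · 9 and 46 = 2^1 · 23. Apply v_p(a/b) = v_p(a) − v_p(b): v_2(9/46) = 0 − 1 = -1.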